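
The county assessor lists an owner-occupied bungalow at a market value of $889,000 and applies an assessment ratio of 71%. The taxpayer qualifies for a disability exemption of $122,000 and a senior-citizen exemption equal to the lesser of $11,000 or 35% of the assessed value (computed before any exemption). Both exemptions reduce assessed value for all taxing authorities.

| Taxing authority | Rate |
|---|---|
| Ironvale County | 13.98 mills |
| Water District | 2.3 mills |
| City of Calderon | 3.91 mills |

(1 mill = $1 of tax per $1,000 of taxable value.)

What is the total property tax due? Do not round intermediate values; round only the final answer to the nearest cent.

$10,058.46

Assessed value = $889,000 × 0.71 = $631,190
Senior-citizen exemption = min($11,000, 35% × $631,190) = min($11,000, $220,916.5) = $11,000 (dollar cap binds)
Taxable value = $631,190 − $122,000 − $11,000 = $498,190
Ironvale County: $498,190 × 0.01398 = $6,964.6962
Water District: $498,190 × 0.0023 = $1,145.837
City of Calderon: $498,190 × 0.00391 = $1,947.9229
Total = $10,058.4561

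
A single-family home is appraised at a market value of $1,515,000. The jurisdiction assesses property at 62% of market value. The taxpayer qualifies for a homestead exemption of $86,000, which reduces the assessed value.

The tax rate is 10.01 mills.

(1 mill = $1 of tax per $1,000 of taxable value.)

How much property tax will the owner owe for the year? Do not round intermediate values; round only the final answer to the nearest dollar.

Assessed value = $1,515,000 × 0.62 = $939,300
Taxable value = $939,300 − $86,000 = $853,300
Tax = $853,300 × 0.01001 = $8,541.533

$8,542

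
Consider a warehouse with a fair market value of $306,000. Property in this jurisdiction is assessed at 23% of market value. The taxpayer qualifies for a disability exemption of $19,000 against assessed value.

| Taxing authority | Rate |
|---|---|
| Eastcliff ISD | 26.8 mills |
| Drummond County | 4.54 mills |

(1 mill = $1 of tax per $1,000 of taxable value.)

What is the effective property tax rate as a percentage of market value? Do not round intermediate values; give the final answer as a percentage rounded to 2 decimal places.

0.53%

Assessed value = $306,000 × 0.23 = $70,380
Taxable value = $70,380 − $19,000 = $51,380
Eastcliff ISD: $51,380 × 0.0268 = $1,376.984
Drummond County: $51,380 × 0.00454 = $233.2652
Total tax = $1,610.2492
Effective rate = $1,610.2492 ÷ $306,000 = 0.53% of market value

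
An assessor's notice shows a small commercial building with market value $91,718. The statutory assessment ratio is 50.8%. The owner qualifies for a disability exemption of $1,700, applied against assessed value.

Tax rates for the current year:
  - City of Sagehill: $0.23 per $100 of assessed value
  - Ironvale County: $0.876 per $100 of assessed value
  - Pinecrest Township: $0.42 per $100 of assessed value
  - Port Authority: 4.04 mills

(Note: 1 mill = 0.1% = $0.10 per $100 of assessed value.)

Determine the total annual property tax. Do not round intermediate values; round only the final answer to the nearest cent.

$866.43

Assessed value = $91,718 × 0.508 = $46,592.744
Taxable value = $46,592.744 − $1,700 = $44,892.744
City of Sagehill: $44,892.744 × 0.0023 = $103.2533112
Ironvale County: $44,892.744 × 0.00876 = $393.26043744
Pinecrest Township: $44,892.744 × 0.0042 = $188.5495248
Port Authority: $44,892.744 × 0.00404 = $181.36668576
Total = $866.4299592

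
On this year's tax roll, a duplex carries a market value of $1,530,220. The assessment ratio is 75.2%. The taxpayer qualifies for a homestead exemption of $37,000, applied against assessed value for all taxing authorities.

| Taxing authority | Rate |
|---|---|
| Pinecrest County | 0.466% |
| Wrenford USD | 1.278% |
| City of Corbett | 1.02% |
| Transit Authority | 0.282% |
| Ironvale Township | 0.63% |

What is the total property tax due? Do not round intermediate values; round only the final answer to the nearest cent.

Assessed value = $1,530,220 × 0.752 = $1,150,725.44
Taxable value = $1,150,725.44 − $37,000 = $1,113,725.44
Pinecrest County: $1,113,725.44 × 0.00466 = $5,189.9605504
Wrenford USD: $1,113,725.44 × 0.01278 = $14,233.4111232
City of Corbett: $1,113,725.44 × 0.0102 = $11,359.999488
Transit Authority: $1,113,725.44 × 0.00282 = $3,140.7057408
Ironvale Township: $1,113,725.44 × 0.0063 = $7,016.470272
Total = $5,189.9605504 + $14,233.4111232 + $11,359.999488 + $3,140.7057408 + $7,016.470272 = $40,940.5471744

$40,940.55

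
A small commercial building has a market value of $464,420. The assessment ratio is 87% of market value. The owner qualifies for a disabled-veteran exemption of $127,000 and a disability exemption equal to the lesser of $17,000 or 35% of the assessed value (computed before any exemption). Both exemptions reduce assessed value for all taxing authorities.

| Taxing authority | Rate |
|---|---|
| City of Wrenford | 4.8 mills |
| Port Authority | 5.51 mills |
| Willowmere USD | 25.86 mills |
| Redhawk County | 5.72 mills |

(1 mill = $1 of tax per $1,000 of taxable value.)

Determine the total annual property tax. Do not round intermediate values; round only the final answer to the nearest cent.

Assessed value = $464,420 × 0.87 = $404,045.4
Disability exemption = min($17,000, 35% × $404,045.4) = min($17,000, $141,415.89) = $17,000 (dollar cap binds)
Taxable value = $404,045.4 − $127,000 − $17,000 = $260,045.4
City of Wrenford: $260,045.4 × 0.0048 = $1,248.21792
Port Authority: $260,045.4 × 0.00551 = $1,432.850154
Willowmere USD: $260,045.4 × 0.02586 = $6,724.774044
Redhawk County: $260,045.4 × 0.00572 = $1,487.459688
Total = $10,893.301806

$10,893.30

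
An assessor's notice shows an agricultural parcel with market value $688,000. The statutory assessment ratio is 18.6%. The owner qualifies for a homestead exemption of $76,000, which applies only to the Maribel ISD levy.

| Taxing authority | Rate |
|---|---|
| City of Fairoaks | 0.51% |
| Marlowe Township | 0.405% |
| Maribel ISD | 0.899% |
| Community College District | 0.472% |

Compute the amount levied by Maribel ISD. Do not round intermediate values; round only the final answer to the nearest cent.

$467.19

Assessed value = $688,000 × 0.186 = $127,968
Maribel ISD taxable value = $127,968 − $76,000 = $51,968
Maribel ISD levy = $51,968 × 0.00899 = $467.19232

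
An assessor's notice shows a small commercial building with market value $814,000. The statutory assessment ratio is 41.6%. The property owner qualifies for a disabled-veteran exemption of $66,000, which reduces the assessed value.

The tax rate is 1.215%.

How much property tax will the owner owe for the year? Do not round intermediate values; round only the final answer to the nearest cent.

$3,312.38

Assessed value = $814,000 × 0.416 = $338,624
Taxable value = $338,624 − $66,000 = $272,624
Tax = $272,624 × 0.01215 = $3,312.3816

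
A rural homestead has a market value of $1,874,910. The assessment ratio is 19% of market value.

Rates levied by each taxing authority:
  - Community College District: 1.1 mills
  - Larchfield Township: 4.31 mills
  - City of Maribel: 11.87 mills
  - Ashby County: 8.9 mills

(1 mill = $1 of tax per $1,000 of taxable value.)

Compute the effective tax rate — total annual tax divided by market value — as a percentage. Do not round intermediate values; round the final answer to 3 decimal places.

0.497%

Assessed value = $1,874,910 × 0.19 = $356,232.9
Community College District: $356,232.9 × 0.0011 = $391.85619
Larchfield Township: $356,232.9 × 0.00431 = $1,535.363799
City of Maribel: $356,232.9 × 0.01187 = $4,228.484523
Ashby County: $356,232.9 × 0.0089 = $3,170.47281
Total tax = $9,326.177322
Effective rate = $9,326.177322 ÷ $1,874,910 = 0.497% of market value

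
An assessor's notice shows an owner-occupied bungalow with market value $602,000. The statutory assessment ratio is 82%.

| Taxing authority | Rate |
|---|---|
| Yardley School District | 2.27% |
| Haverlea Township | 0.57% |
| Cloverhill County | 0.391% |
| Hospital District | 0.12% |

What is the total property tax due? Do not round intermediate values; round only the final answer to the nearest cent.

$16,541.88

Assessed value = $602,000 × 0.82 = $493,640
Yardley School District: $493,640 × 0.0227 = $11,205.628
Haverlea Township: $493,640 × 0.0057 = $2,813.748
Cloverhill County: $493,640 × 0.00391 = $1,930.1324
Hospital District: $493,640 × 0.0012 = $592.368
Total = $11,205.628 + $2,813.748 + $1,930.1324 + $592.368 = $16,541.8764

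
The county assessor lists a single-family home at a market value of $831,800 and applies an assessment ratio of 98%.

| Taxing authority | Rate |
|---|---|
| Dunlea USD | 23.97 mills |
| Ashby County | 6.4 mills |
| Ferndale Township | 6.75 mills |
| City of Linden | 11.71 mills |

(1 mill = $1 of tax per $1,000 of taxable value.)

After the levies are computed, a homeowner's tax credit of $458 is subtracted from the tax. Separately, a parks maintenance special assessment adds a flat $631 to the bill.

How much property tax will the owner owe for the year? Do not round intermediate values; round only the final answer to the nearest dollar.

Assessed value = $831,800 × 0.98 = $815,164
Dunlea USD: $815,164 × 0.02397 = $19,539.48108
Ashby County: $815,164 × 0.0064 = $5,217.0496
Ferndale Township: $815,164 × 0.00675 = $5,502.357
City of Linden: $815,164 × 0.01171 = $9,545.57044
Levies subtotal = $39,804.45812
After credit = $39,804.45812 − $458 = $39,346.45812
Total = $39,346.45812 + $631 = $39,977.45812

$39,977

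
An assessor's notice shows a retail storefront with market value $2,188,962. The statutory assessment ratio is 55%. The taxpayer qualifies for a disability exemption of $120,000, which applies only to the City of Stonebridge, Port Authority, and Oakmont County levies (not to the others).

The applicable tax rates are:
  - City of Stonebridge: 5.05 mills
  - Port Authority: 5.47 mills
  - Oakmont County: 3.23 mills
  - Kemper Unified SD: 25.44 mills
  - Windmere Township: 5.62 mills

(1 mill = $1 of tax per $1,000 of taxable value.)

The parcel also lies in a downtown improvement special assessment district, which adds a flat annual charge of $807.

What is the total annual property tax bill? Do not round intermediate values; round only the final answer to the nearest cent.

$53,105.06

Assessed value = $2,188,962 × 0.55 = $1,203,929.1
City of Stonebridge: ($1,203,929.1 − $120,000) × 0.00505 = $1,083,929.1 × 0.00505 = $5,473.841955
Port Authority: ($1,203,929.1 − $120,000) × 0.00547 = $1,083,929.1 × 0.00547 = $5,929.092177
Oakmont County: ($1,203,929.1 − $120,000) × 0.00323 = $1,083,929.1 × 0.00323 = $3,501.090993
Kemper Unified SD: $1,203,929.1 × 0.02544 = $30,627.956304
Windmere Township: $1,203,929.1 × 0.00562 = $6,766.081542
Levies subtotal = $52,298.062971
Total = $52,298.062971 + $807 = $53,105.062971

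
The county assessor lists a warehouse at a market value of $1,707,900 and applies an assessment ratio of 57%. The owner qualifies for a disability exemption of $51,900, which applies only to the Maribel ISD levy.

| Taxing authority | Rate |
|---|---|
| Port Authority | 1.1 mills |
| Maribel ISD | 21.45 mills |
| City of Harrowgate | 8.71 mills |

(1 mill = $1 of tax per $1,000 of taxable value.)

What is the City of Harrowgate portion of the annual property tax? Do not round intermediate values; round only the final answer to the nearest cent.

Assessed value = $1,707,900 × 0.57 = $973,503
City of Harrowgate taxable value = $973,503 (exemption does not apply)
City of Harrowgate levy = $973,503 × 0.00871 = $8,479.21113

$8,479.21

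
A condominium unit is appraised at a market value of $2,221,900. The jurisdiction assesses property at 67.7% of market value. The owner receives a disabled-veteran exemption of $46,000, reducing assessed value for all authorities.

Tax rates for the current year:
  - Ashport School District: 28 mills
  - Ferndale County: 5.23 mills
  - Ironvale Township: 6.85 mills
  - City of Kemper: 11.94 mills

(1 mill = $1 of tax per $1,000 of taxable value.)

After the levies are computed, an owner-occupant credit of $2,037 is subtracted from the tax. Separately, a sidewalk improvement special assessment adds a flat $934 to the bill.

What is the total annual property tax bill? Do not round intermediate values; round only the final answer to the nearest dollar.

$74,754

Assessed value = $2,221,900 × 0.677 = $1,504,226.3
Taxable value = $1,504,226.3 − $46,000 = $1,458,226.3
Ashport School District: $1,458,226.3 × 0.028 = $40,830.3364
Ferndale County: $1,458,226.3 × 0.00523 = $7,626.523549
Ironvale Township: $1,458,226.3 × 0.00685 = $9,988.850155
City of Kemper: $1,458,226.3 × 0.01194 = $17,411.222022
Levies subtotal = $75,856.932126
After credit = $75,856.932126 − $2,037 = $73,819.932126
Total = $73,819.932126 + $934 = $74,753.932126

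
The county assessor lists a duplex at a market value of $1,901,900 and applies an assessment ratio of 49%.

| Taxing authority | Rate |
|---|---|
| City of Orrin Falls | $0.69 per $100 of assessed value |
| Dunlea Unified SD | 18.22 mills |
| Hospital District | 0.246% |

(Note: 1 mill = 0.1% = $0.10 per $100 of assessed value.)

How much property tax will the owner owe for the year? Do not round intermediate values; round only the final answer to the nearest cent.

$25,702.66

Assessed value = $1,901,900 × 0.49 = $931,931
City of Orrin Falls: $931,931 × 0.0069 = $6,430.3239
Dunlea Unified SD: $931,931 × 0.01822 = $16,979.78282
Hospital District: $931,931 × 0.00246 = $2,292.55026
Total = $25,702.65698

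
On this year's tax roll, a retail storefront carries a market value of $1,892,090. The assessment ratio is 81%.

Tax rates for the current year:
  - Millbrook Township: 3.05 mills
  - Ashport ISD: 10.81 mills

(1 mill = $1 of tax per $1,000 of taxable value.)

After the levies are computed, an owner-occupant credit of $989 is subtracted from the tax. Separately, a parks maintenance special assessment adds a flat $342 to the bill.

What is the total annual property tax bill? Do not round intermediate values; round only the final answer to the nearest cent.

Assessed value = $1,892,090 × 0.81 = $1,532,592.9
Millbrook Township: $1,532,592.9 × 0.00305 = $4,674.408345
Ashport ISD: $1,532,592.9 × 0.01081 = $16,567.329249
Levies subtotal = $21,241.737594
After credit = $21,241.737594 − $989 = $20,252.737594
Total = $20,252.737594 + $342 = $20,594.737594

$20,594.74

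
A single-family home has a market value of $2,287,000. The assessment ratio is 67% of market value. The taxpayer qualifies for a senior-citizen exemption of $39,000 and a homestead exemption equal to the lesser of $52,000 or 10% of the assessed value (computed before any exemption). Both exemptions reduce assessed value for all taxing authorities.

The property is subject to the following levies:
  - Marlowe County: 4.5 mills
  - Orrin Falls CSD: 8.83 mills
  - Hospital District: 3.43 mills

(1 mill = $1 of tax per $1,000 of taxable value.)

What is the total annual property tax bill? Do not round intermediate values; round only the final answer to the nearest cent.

$24,156.02

Assessed value = $2,287,000 × 0.67 = $1,532,290
Homestead exemption = min($52,000, 10% × $1,532,290) = min($52,000, $153,229) = $52,000 (dollar cap binds)
Taxable value = $1,532,290 − $39,000 − $52,000 = $1,441,290
Marlowe County: $1,441,290 × 0.0045 = $6,485.805
Orrin Falls CSD: $1,441,290 × 0.00883 = $12,726.5907
Hospital District: $1,441,290 × 0.00343 = $4,943.6247
Total = $24,156.0204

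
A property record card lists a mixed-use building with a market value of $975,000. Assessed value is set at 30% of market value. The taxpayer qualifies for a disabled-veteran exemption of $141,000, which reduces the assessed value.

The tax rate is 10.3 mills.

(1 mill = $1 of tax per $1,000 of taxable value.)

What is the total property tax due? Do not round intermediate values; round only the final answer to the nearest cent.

$1,560.45

Assessed value = $975,000 × 0.3 = $292,500
Taxable value = $292,500 − $141,000 = $151,500
Tax = $151,500 × 0.0103 = $1,560.45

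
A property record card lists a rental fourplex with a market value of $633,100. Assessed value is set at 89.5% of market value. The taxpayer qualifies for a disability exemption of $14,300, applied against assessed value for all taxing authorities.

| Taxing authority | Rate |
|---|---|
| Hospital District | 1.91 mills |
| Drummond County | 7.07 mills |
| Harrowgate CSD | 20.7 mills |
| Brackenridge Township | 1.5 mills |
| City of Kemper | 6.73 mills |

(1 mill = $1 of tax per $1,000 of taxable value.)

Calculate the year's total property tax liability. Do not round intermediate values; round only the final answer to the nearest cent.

Assessed value = $633,100 × 0.895 = $566,624.5
Taxable value = $566,624.5 − $14,300 = $552,324.5
Hospital District: $552,324.5 × 0.00191 = $1,054.939795
Drummond County: $552,324.5 × 0.00707 = $3,904.934215
Harrowgate CSD: $552,324.5 × 0.0207 = $11,433.11715
Brackenridge Township: $552,324.5 × 0.0015 = $828.48675
City of Kemper: $552,324.5 × 0.00673 = $3,717.143885
Total = $1,054.939795 + $3,904.934215 + $11,433.11715 + $828.48675 + $3,717.143885 = $20,938.621795

$20,938.62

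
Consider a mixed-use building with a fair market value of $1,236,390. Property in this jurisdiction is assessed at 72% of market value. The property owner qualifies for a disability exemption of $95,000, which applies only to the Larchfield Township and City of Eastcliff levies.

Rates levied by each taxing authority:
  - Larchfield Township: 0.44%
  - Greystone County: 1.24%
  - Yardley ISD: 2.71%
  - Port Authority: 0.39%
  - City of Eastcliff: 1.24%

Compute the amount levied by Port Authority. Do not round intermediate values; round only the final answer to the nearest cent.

Assessed value = $1,236,390 × 0.72 = $890,200.8
Port Authority taxable value = $890,200.8 (exemption does not apply)
Port Authority levy = $890,200.8 × 0.0039 = $3,471.78312

$3,471.78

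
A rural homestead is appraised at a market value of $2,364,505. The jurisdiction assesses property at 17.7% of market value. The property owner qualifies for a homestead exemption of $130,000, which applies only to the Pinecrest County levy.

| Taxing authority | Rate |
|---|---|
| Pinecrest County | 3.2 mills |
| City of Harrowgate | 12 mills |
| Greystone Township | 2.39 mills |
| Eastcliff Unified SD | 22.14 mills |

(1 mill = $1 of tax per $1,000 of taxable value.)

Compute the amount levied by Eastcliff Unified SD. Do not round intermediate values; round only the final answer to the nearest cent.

$9,265.97

Assessed value = $2,364,505 × 0.177 = $418,517.385
Eastcliff Unified SD taxable value = $418,517.385 (exemption does not apply)
Eastcliff Unified SD levy = $418,517.385 × 0.02214 = $9,265.9749039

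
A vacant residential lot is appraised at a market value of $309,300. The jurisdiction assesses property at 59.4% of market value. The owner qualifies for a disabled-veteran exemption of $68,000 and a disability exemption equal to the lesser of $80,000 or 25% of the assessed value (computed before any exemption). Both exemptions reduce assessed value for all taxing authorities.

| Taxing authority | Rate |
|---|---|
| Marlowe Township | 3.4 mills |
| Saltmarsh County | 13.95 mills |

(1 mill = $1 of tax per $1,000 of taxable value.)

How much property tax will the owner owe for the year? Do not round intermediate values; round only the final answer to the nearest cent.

Assessed value = $309,300 × 0.594 = $183,724.2
Disability exemption = min($80,000, 25% × $183,724.2) = min($80,000, $45,931.05) = $45,931.05 (percentage binds)
Taxable value = $183,724.2 − $68,000 − $45,931.05 = $69,793.15
Marlowe Township: $69,793.15 × 0.0034 = $237.29671
Saltmarsh County: $69,793.15 × 0.01395 = $973.6144425
Total = $1,210.9111525

$1,210.91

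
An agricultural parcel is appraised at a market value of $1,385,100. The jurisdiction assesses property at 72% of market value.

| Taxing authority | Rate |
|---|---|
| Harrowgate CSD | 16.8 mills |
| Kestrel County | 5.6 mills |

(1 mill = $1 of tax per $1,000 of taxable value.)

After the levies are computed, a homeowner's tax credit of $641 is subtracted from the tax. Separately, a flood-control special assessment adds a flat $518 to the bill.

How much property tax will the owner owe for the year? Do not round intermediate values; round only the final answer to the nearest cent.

Assessed value = $1,385,100 × 0.72 = $997,272
Harrowgate CSD: $997,272 × 0.0168 = $16,754.1696
Kestrel County: $997,272 × 0.0056 = $5,584.7232
Levies subtotal = $22,338.8928
After credit = $22,338.8928 − $641 = $21,697.8928
Total = $21,697.8928 + $518 = $22,215.8928

$22,215.89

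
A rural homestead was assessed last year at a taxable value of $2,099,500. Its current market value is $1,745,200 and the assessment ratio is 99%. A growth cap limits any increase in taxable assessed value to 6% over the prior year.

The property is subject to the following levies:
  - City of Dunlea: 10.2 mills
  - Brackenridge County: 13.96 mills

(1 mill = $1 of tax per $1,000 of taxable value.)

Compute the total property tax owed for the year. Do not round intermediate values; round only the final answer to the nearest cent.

$41,742.39

Uncapped assessed value = $1,745,200 × 0.99 = $1,727,748
Cap limit = $2,099,500 × 1.06 = $2,225,470
Taxable assessed value = min($1,727,748, $2,225,470) = $1,727,748 (cap does not bind)
City of Dunlea: $1,727,748 × 0.0102 = $17,623.0296
Brackenridge County: $1,727,748 × 0.01396 = $24,119.36208
Total = $41,742.39168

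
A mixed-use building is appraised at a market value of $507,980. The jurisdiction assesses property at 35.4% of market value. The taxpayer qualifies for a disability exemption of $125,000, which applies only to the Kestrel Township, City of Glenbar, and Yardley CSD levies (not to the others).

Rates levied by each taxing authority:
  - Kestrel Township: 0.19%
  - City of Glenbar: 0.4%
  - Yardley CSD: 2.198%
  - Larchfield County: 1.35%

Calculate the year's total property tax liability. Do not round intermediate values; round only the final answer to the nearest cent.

Assessed value = $507,980 × 0.354 = $179,824.92
Kestrel Township: ($179,824.92 − $125,000) × 0.0019 = $54,824.92 × 0.0019 = $104.167348
City of Glenbar: ($179,824.92 − $125,000) × 0.004 = $54,824.92 × 0.004 = $219.29968
Yardley CSD: ($179,824.92 − $125,000) × 0.02198 = $54,824.92 × 0.02198 = $1,205.0517416
Larchfield County: $179,824.92 × 0.0135 = $2,427.63642
Total = $3,956.1551896

$3,956.16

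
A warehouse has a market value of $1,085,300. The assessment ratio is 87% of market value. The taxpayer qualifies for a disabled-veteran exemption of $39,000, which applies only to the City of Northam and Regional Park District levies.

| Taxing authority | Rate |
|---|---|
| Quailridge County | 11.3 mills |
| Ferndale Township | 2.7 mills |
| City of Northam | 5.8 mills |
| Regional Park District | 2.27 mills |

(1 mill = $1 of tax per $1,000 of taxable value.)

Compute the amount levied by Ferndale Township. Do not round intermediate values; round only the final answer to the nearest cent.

Assessed value = $1,085,300 × 0.87 = $944,211
Ferndale Township taxable value = $944,211 (exemption does not apply)
Ferndale Township levy = $944,211 × 0.0027 = $2,549.3697

$2,549.37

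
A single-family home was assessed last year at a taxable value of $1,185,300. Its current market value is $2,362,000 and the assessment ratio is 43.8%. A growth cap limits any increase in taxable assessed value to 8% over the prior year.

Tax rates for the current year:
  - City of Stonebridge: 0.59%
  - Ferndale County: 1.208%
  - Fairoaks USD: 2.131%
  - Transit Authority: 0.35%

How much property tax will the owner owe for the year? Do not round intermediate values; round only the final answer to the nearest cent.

Uncapped assessed value = $2,362,000 × 0.438 = $1,034,556
Cap limit = $1,185,300 × 1.08 = $1,280,124
Taxable assessed value = min($1,034,556, $1,280,124) = $1,034,556 (cap does not bind)
City of Stonebridge: $1,034,556 × 0.0059 = $6,103.8804
Ferndale County: $1,034,556 × 0.01208 = $12,497.43648
Fairoaks USD: $1,034,556 × 0.02131 = $22,046.38836
Transit Authority: $1,034,556 × 0.0035 = $3,620.946
Total = $44,268.65124

$44,268.65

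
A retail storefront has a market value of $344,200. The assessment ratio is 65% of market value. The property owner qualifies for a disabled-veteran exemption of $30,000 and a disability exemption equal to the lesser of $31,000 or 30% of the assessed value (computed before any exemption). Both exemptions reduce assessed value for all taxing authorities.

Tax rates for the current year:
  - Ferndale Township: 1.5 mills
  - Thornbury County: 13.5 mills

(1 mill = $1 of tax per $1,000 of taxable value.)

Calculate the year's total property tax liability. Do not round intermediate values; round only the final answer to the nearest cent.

Assessed value = $344,200 × 0.65 = $223,730
Disability exemption = min($31,000, 30% × $223,730) = min($31,000, $67,119) = $31,000 (dollar cap binds)
Taxable value = $223,730 − $30,000 − $31,000 = $162,730
Ferndale Township: $162,730 × 0.0015 = $244.095
Thornbury County: $162,730 × 0.0135 = $2,196.855
Total = $2,440.95

$2,440.95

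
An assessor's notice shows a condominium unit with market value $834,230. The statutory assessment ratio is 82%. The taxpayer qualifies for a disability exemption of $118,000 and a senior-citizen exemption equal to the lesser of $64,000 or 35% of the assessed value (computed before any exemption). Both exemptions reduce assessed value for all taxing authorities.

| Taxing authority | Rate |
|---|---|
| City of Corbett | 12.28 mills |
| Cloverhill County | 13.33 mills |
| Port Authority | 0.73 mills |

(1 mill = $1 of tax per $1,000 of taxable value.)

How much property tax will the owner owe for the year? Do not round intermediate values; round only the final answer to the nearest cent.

$13,224.49

Assessed value = $834,230 × 0.82 = $684,068.6
Senior-citizen exemption = min($64,000, 35% × $684,068.6) = min($64,000, $239,424.01) = $64,000 (dollar cap binds)
Taxable value = $684,068.6 − $118,000 − $64,000 = $502,068.6
City of Corbett: $502,068.6 × 0.01228 = $6,165.402408
Cloverhill County: $502,068.6 × 0.01333 = $6,692.574438
Port Authority: $502,068.6 × 0.00073 = $366.510078
Total = $13,224.486924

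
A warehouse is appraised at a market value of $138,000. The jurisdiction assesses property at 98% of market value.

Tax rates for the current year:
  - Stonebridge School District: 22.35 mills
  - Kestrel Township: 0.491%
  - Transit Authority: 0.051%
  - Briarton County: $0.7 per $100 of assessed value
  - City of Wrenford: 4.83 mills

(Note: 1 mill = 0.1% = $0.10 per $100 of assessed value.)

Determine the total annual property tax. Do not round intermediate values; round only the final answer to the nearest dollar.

Assessed value = $138,000 × 0.98 = $135,240
Stonebridge School District: $135,240 × 0.02235 = $3,022.614
Kestrel Township: $135,240 × 0.00491 = $664.0284
Transit Authority: $135,240 × 0.00051 = $68.9724
Briarton County: $135,240 × 0.007 = $946.68
City of Wrenford: $135,240 × 0.00483 = $653.2092
Total = $5,355.504

$5,356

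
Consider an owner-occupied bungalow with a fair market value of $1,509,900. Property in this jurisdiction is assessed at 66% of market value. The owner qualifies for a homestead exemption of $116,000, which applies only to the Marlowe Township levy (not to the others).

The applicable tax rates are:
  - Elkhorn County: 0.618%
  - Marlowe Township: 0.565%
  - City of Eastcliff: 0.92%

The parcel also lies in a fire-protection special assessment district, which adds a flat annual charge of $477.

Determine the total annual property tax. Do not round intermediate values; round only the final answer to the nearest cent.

Assessed value = $1,509,900 × 0.66 = $996,534
Elkhorn County: $996,534 × 0.00618 = $6,158.58012
Marlowe Township: ($996,534 − $116,000) × 0.00565 = $880,534 × 0.00565 = $4,975.0171
City of Eastcliff: $996,534 × 0.0092 = $9,168.1128
Levies subtotal = $20,301.71002
Total = $20,301.71002 + $477 = $20,778.71002

$20,778.71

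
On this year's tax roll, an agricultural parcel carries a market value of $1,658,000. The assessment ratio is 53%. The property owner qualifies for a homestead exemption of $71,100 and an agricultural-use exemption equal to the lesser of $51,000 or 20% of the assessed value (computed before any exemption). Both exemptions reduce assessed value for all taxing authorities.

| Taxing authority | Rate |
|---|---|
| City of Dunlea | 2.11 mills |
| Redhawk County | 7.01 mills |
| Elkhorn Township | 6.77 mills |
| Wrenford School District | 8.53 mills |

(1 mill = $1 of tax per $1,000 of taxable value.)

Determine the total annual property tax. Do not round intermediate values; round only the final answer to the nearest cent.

$18,477.15

Assessed value = $1,658,000 × 0.53 = $878,740
Agricultural-use exemption = min($51,000, 20% × $878,740) = min($51,000, $175,748) = $51,000 (dollar cap binds)
Taxable value = $878,740 − $71,100 − $51,000 = $756,640
City of Dunlea: $756,640 × 0.00211 = $1,596.5104
Redhawk County: $756,640 × 0.00701 = $5,304.0464
Elkhorn Township: $756,640 × 0.00677 = $5,122.4528
Wrenford School District: $756,640 × 0.00853 = $6,454.1392
Total = $18,477.1488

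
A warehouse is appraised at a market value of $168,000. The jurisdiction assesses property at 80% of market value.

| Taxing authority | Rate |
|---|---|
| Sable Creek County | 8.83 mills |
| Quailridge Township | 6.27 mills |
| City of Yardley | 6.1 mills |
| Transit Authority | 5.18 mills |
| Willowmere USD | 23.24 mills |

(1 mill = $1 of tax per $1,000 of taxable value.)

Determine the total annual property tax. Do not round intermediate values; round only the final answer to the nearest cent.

Assessed value = $168,000 × 0.8 = $134,400
Sable Creek County: $134,400 × 0.00883 = $1,186.752
Quailridge Township: $134,400 × 0.00627 = $842.688
City of Yardley: $134,400 × 0.0061 = $819.84
Transit Authority: $134,400 × 0.00518 = $696.192
Willowmere USD: $134,400 × 0.02324 = $3,123.456
Total = $1,186.752 + $842.688 + $819.84 + $696.192 + $3,123.456 = $6,668.928

$6,668.93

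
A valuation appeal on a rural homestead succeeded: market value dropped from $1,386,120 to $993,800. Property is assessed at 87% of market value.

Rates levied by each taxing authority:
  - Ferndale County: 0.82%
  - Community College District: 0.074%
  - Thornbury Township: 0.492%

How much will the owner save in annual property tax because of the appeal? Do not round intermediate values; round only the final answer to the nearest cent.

Old assessed value = $1,386,120 × 0.87 = $1,205,924.4
New assessed value = $993,800 × 0.87 = $864,606
Combined rate = 0.0082 + 0.00074 + 0.00492 = 0.01386
Old tax = $1,205,924.4 × 0.01386 = $16,714.112184
New tax = $864,606 × 0.01386 = $11,983.43916
Reduction = $16,714.112184 − $11,983.43916 = $4,730.673024

$4,730.67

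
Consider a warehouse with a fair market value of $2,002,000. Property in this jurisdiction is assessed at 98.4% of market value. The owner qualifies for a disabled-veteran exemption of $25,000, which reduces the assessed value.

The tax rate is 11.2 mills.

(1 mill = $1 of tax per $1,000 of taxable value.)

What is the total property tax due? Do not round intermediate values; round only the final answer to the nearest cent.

Assessed value = $2,002,000 × 0.984 = $1,969,968
Taxable value = $1,969,968 − $25,000 = $1,944,968
Tax = $1,944,968 × 0.0112 = $21,783.6416

$21,783.64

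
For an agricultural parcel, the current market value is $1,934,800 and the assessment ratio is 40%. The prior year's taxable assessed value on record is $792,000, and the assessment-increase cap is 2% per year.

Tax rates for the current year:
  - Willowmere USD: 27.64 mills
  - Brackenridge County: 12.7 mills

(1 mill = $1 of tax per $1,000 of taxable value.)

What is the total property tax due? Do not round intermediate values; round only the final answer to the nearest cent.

$31,219.93

Uncapped assessed value = $1,934,800 × 0.4 = $773,920
Cap limit = $792,000 × 1.02 = $807,840
Taxable assessed value = min($773,920, $807,840) = $773,920 (cap does not bind)
Willowmere USD: $773,920 × 0.02764 = $21,391.1488
Brackenridge County: $773,920 × 0.0127 = $9,828.784
Total = $31,219.9328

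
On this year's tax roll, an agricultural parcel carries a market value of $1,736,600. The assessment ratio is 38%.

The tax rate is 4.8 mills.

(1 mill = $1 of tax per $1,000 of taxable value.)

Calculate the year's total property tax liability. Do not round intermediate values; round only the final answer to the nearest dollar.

Assessed value = $1,736,600 × 0.38 = $659,908
Tax = $659,908 × 0.0048 = $3,167.5584

$3,168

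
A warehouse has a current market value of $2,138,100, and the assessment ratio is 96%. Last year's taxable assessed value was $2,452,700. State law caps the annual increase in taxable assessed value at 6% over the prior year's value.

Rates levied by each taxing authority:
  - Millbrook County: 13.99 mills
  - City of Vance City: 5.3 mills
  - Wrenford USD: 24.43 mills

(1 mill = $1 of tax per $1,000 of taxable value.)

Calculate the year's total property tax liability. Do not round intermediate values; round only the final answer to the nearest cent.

Uncapped assessed value = $2,138,100 × 0.96 = $2,052,576
Cap limit = $2,452,700 × 1.06 = $2,599,862
Taxable assessed value = min($2,052,576, $2,599,862) = $2,052,576 (cap does not bind)
Millbrook County: $2,052,576 × 0.01399 = $28,715.53824
City of Vance City: $2,052,576 × 0.0053 = $10,878.6528
Wrenford USD: $2,052,576 × 0.02443 = $50,144.43168
Total = $89,738.62272

$89,738.62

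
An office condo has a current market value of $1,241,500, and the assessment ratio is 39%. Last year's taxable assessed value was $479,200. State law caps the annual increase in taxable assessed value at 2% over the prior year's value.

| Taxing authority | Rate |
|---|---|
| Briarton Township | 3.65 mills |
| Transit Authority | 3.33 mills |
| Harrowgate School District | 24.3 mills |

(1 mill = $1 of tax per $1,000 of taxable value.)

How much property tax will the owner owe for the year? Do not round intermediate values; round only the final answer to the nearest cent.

Uncapped assessed value = $1,241,500 × 0.39 = $484,185
Cap limit = $479,200 × 1.02 = $488,784
Taxable assessed value = min($484,185, $488,784) = $484,185 (cap does not bind)
Briarton Township: $484,185 × 0.00365 = $1,767.27525
Transit Authority: $484,185 × 0.00333 = $1,612.33605
Harrowgate School District: $484,185 × 0.0243 = $11,765.6955
Total = $15,145.3068

$15,145.31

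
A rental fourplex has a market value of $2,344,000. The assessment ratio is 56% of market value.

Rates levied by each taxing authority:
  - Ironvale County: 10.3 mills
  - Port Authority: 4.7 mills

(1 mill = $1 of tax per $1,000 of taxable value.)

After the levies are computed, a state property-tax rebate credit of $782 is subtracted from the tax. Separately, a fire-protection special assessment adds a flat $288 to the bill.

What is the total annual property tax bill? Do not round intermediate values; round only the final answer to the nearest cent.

$19,195.60

Assessed value = $2,344,000 × 0.56 = $1,312,640
Ironvale County: $1,312,640 × 0.0103 = $13,520.192
Port Authority: $1,312,640 × 0.0047 = $6,169.408
Levies subtotal = $19,689.6
After credit = $19,689.6 − $782 = $18,907.6
Total = $18,907.6 + $288 = $19,195.6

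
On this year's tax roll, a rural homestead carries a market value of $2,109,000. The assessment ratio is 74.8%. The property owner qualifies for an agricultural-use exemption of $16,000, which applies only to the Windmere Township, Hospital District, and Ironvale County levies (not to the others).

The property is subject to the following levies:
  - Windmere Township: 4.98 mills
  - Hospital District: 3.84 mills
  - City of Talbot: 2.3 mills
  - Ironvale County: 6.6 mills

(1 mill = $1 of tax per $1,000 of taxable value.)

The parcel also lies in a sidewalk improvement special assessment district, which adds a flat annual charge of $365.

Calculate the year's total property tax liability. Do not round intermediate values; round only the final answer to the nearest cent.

Assessed value = $2,109,000 × 0.748 = $1,577,532
Windmere Township: ($1,577,532 − $16,000) × 0.00498 = $1,561,532 × 0.00498 = $7,776.42936
Hospital District: ($1,577,532 − $16,000) × 0.00384 = $1,561,532 × 0.00384 = $5,996.28288
City of Talbot: $1,577,532 × 0.0023 = $3,628.3236
Ironvale County: ($1,577,532 − $16,000) × 0.0066 = $1,561,532 × 0.0066 = $10,306.1112
Levies subtotal = $27,707.14704
Total = $27,707.14704 + $365 = $28,072.14704

$28,072.15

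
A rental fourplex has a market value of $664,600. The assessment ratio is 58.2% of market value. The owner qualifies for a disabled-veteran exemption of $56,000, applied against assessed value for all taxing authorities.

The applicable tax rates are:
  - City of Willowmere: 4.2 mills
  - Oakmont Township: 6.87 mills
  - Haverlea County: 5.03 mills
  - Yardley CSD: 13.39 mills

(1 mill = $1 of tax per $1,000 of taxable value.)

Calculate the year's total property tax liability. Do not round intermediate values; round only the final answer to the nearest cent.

Assessed value = $664,600 × 0.582 = $386,797.2
Taxable value = $386,797.2 − $56,000 = $330,797.2
City of Willowmere: $330,797.2 × 0.0042 = $1,389.34824
Oakmont Township: $330,797.2 × 0.00687 = $2,272.576764
Haverlea County: $330,797.2 × 0.00503 = $1,663.909916
Yardley CSD: $330,797.2 × 0.01339 = $4,429.374508
Total = $1,389.34824 + $2,272.576764 + $1,663.909916 + $4,429.374508 = $9,755.209428

$9,755.21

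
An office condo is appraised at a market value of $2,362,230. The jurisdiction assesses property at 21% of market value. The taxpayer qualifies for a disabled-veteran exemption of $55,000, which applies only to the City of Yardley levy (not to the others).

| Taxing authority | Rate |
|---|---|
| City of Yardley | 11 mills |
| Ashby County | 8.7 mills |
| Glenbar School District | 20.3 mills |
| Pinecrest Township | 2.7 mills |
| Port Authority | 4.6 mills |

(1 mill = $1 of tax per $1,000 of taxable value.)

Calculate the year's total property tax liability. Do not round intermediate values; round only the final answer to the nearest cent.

$22,859.03

Assessed value = $2,362,230 × 0.21 = $496,068.3
City of Yardley: ($496,068.3 − $55,000) × 0.011 = $441,068.3 × 0.011 = $4,851.7513
Ashby County: $496,068.3 × 0.0087 = $4,315.79421
Glenbar School District: $496,068.3 × 0.0203 = $10,070.18649
Pinecrest Township: $496,068.3 × 0.0027 = $1,339.38441
Port Authority: $496,068.3 × 0.0046 = $2,281.91418
Total = $22,859.03059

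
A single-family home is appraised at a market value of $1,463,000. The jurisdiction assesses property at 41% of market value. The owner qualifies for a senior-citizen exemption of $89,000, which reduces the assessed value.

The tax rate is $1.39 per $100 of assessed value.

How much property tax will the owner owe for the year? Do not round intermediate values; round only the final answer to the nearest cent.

Assessed value = $1,463,000 × 0.41 = $599,830
Taxable value = $599,830 − $89,000 = $510,830
Tax = $510,830 × 0.0139 = $7,100.537

$7,100.54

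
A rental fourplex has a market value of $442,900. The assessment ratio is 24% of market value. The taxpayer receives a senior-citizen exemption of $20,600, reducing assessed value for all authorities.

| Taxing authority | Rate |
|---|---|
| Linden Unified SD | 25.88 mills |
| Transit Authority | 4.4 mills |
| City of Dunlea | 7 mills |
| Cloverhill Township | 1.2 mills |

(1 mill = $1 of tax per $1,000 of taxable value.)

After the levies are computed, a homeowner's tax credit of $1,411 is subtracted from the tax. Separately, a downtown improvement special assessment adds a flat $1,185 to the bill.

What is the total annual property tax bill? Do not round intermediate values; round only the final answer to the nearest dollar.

$3,072

Assessed value = $442,900 × 0.24 = $106,296
Taxable value = $106,296 − $20,600 = $85,696
Linden Unified SD: $85,696 × 0.02588 = $2,217.81248
Transit Authority: $85,696 × 0.0044 = $377.0624
City of Dunlea: $85,696 × 0.007 = $599.872
Cloverhill Township: $85,696 × 0.0012 = $102.8352
Levies subtotal = $3,297.58208
After credit = $3,297.58208 − $1,411 = $1,886.58208
Total = $1,886.58208 + $1,185 = $3,071.58208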